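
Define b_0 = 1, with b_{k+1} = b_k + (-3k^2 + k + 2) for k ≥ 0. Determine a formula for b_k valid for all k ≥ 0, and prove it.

Claim: b_k = -k^3 + 2k^2 + k + 1.

Base case: b_0 = 1, and -0^3 + 2·0^2 + 0 + 1 = 1.
Assume b_m = -m^3 + 2m^2 + m + 1.
Then b_{m+1} = b_m + (-3m^2 + m + 2) = (-m^3 + 2m^2 + m + 1) + (-3m^2 + m + 2) = -m^3 − m^2 + 2m + 3,
and -(m+1)^3 + 2·(m+1)^2 + (m+1) + 1 = -m^3 − m^2 + 2m + 3.
By induction, b_k = -k^3 + 2k^2 + k + 1 for all k ≥ 0.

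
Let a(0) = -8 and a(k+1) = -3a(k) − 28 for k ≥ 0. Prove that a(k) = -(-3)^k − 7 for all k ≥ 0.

Base case: a(0) = -8, and -(-3)^0 − 7 = -1 − 7 = -8.
Assume a(j) = -(-3)^j − 7 for some j ≥ 0.
Then a(j+1) = -3a(j) − 28 = -3·(-(-3)^j − 7) − 28 = 3·(-3)^j + 21 − 28 = -(-3)^{j+1} − 7.
This completes the inductive step, so a(k) = -(-3)^k − 7 for all k ≥ 0.

a(k) = -(-3)^k − 7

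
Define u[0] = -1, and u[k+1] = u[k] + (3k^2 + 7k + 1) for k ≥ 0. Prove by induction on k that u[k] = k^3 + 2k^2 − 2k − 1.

Base case: u[0] = -1, and 0^3 + 2·0^2 − 2·0 − 1 = -1.
Assume u[m] = m^3 + 2m^2 − 2m − 1.
Then u[m+1] = u[m] + (3m^2 + 7m + 1) = (m^3 + 2m^2 − 2m − 1) + (3m^2 + 7m + 1) = m^3 + 5m^2 + 5m,
and (m+1)^3 + 2·(m+1)^2 − 2·(m+1) − 1 = m^3 + 5m^2 + 5m.
Hence u[k] = k^3 + 2k^2 − 2k − 1 for every k ≥ 0, by induction.

u[k] = k^3 + 2k^2 − 2k − 1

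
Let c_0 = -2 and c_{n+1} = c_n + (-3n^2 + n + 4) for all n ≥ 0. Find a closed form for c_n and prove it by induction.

Claim: c_n = -n^3 + 2n^2 + 3n − 2.

Base case: c_0 = -2, and -0^3 + 2·0^2 + 3·0 − 2 = -2.
Assume c_k = -k^3 + 2k^2 + 3k − 2.
Then c_{k+1} = c_k + (-3k^2 + k + 4) = (-k^3 + 2k^2 + 3k − 2) + (-3k^2 + k + 4) = -k^3 − k^2 + 4k + 2,
and -(k+1)^3 + 2·(k+1)^2 + 3·(k+1) − 2 = -k^3 − k^2 + 4k + 2.
Hence c_n = -n^3 + 2n^2 + 3n − 2 for every n ≥ 0, by induction.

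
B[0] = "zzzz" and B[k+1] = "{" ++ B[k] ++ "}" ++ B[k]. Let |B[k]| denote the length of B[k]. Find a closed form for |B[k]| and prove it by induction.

Claim: |B[k]| = 6·2^k − 2.

Base case: |B[0]| = 4, and 6·2^0 − 2 = 4.
Assume |B[r]| = 6·2^r − 2.
Then |B[r+1]| = 1 + |B[r]| + 1 + |B[r]| = 2|B[r]| + 2 = 2(6·2^r − 2) + 2 = 6·2^{r+1} − 4 + 2 = 6·2^{r+1} − 2.
So the formula holds for r+1, and by induction |B[k]| = 6·2^k − 2 for all k ≥ 0.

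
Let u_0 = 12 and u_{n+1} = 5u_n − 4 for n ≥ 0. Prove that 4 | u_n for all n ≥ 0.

Base case: u_0 = 12 = 4·3, so 4 | u_0.
Assume 4 | u_m, so u_m = 4t for some integer t.
Then u_{m+1} = 5u_m − 4 = 5·(4t) − 4 = 4(5t − 1), so 4 | u_{m+1}.
Hence 4 | u_n for every n ≥ 0, by induction.

4 | u_n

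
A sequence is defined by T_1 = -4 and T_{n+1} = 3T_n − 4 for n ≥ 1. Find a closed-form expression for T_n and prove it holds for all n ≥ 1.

Claim: T_n = -2·3^n + 2.

Base case: T_1 = -4, and -2·3^1 + 2 = -6 + 2 = -4.
Assume T_r = -2·3^r + 2 for some r ≥ 1.
Then T_{r+1} = 3T_r − 4 = 3·(-2·3^r + 2) − 4 = -6·3^r + 6 − 4 = -2·3^{r+1} + 2.
This completes the inductive step, so T_n = -2·3^n + 2 for all n ≥ 1.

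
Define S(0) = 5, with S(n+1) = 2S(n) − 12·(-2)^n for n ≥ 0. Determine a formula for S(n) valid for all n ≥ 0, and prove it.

Claim: S(n) = 2·2^n + 3·(-2)^n.

Base case: S(0) = 5, and 2·2^0 + 3·(-2)^0 = 2 + 3 = 5.
Assume S(j) = 2·2^j + 3·(-2)^j for some j ≥ 0.
Then S(j+1) = 2S(j) − 12·(-2)^j = 2·(2·2^j + 3·(-2)^j) − 12·(-2)^j = 2·2^{j+1} + 6·(-2)^j − 12·(-2)^j = 2·2^{j+1} − 6·(-2)^j = 2·2^{j+1} + 3·(-2)^{j+1}.
Hence S(n) = 2·2^n + 3·(-2)^n for every n ≥ 0, by induction.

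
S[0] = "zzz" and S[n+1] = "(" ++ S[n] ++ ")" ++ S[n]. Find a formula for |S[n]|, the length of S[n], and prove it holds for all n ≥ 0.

Claim: |S[n]| = 5·2^n − 2.

Base case: |S[0]| = 3, and 5·2^0 − 2 = 3.
Assume |S[j]| = 5·2^j − 2.
Then |S[j+1]| = 1 + |S[j]| + 1 + |S[j]| = 2|S[j]| + 2 = 2(5·2^j − 2) + 2 = 5·2^{j+1} − 4 + 2 = 5·2^{j+1} − 2.
Hence |S[n]| = 5·2^n − 2 for every n ≥ 0, by induction.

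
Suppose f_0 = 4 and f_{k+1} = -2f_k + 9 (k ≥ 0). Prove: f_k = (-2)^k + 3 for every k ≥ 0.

Base case: f_0 = 4, and (-2)^0 + 3 = 1 + 3 = 4.
Assume f_j = (-2)^j + 3 for some j ≥ 0.
Then f_{j+1} = -2f_j + 9 = -2·((-2)^j + 3) + 9 = -2·(-2)^j − 6 + 9 = (-2)^{j+1} + 3.
This completes the inductive step, so f_k = (-2)^k + 3 for all k ≥ 0.

f_k = (-2)^k + 3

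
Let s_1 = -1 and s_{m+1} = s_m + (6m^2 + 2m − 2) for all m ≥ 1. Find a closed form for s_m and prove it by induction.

Claim: s_m = 2m^3 − 2m^2 − 2m + 1.

Base case: s_1 = -1, and 2·1^3 − 2·1^2 − 2·1 + 1 = -1.
Assume s_j = 2j^3 − 2j^2 − 2j + 1.
Then s_{j+1} = s_j + (6j^2 + 2j − 2) = (2j^3 − 2j^2 − 2j + 1) + (6j^2 + 2j − 2) = 2j^3 + 4j^2 − 1,
and 2·(j+1)^3 − 2·(j+1)^2 − 2·(j+1) + 1 = 2j^3 + 4j^2 − 1.
Hence s_m = 2m^3 − 2m^2 − 2m + 1 for every m ≥ 1, by induction.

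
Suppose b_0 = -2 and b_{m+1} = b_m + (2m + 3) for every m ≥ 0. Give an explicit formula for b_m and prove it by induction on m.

Claim: b_m = m^2 + 2m − 2.

Base case: b_0 = -2, and 0^2 + 2·0 − 2 = -2.
Assume b_k = k^2 + 2k − 2.
Then b_{k+1} = b_k + (2k + 3) = (k^2 + 2k − 2) + (2k + 3) = k^2 + 4k + 1,
and (k+1)^2 + 2·(k+1) − 2 = k^2 + 4k + 1.
By induction, b_m = m^2 + 2m − 2 for all m ≥ 0.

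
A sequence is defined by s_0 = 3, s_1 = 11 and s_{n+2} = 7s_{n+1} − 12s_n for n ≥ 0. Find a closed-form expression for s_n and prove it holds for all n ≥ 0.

Claim: s_n = 3^n + 2·4^n.

Base cases: s_0 = 3 and 3^0 + 2·4^0 = 3; s_1 = 11 and 3^1 + 2·4^1 = 11.
Assume s_i = 3^i + 2·4^i for all 0 ≤ i ≤ j, where j ≥ 1.
Then s_{j+1} = 7s_j − 12s_{j−1} = 7·(3^j + 2·4^j) − 12·(3^{j−1} + 2·4^{j−1}) = (7·3 − 12)3^{j−1} + 2·(7·4 − 12)4^{j−1} = 9·3^{j−1} + 32·4^{j−1} = 3^{j+1} + 2·4^{j+1}.
This completes the inductive step, so s_n = 3^n + 2·4^n for all n ≥ 0.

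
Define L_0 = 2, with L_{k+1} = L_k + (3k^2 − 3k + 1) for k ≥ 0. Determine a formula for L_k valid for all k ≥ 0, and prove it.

Claim: L_k = k^3 − 3k^2 + 3k + 2.

Base case: L_0 = 2, and 0^3 − 3·0^2 + 3·0 + 2 = 2.
Assume L_m = m^3 − 3m^2 + 3m + 2.
Then L_{m+1} = L_m + (3m^2 − 3m + 1) = (m^3 − 3m^2 + 3m + 2) + (3m^2 − 3m + 1) = m^3 + 3,
and (m+1)^3 − 3·(m+1)^2 + 3·(m+1) + 2 = m^3 + 3.
By induction, L_k = k^3 − 3k^2 + 3k + 2 for all k ≥ 0.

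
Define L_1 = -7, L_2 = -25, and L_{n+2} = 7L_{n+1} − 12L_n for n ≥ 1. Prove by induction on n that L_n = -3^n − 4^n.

Base cases: L_1 = -7 and -3^1 − 4^1 = -7; L_2 = -25 and -3^2 − 4^2 = -25.
Assume L_j = -3^j − 4^j for all 1 ≤ j ≤ r, where r ≥ 2.
Then L_{r+1} = 7L_r − 12L_{r−1} = 7·(-3^r − 4^r) − 12·(-3^{r−1} − 4^{r−1}) = -(7·3 − 12)3^{r−1} − (7·4 − 12)4^{r−1} = -9·3^{r−1} − 16·4^{r−1} = -3^{r+1} − 4^{r+1}.
Hence L_n = -3^n − 4^n for every n ≥ 1, by strong induction.

L_n = -3^n − 4^n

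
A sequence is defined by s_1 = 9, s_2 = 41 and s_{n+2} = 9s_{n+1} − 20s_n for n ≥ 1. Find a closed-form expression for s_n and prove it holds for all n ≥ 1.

Claim: s_n = 5^n + 4^n.

Base cases: s_1 = 9 and 5^1 + 4^1 = 9; s_2 = 41 and 5^2 + 4^2 = 41.
Assume s_j = 5^j + 4^j for all 1 ≤ j ≤ m, where m ≥ 2.
Then s_{m+1} = 9s_m − 20s_{m−1} = 9·(5^m + 4^m) − 20·(5^{m−1} + 4^{m−1}) = (9·5 − 20)5^{m−1} + (9·4 − 20)4^{m−1} = 25·5^{m−1} + 16·4^{m−1} = 5^{m+1} + 4^{m+1}.
Hence s_n = 5^n + 4^n for every n ≥ 1, by strong induction.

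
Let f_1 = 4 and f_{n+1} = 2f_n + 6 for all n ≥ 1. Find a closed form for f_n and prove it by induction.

Claim: f_n = 5·2^n − 6.

Base case: f_1 = 4, and 5·2^1 − 6 = 10 − 6 = 4.
Assume f_j = 5·2^j − 6 for some j ≥ 1.
Then f_{j+1} = 2f_j + 6 = 2·(5·2^j − 6) + 6 = 10·2^j − 12 + 6 = 5·2^{j+1} − 6.
This completes the inductive step, so f_n = 5·2^n − 6 for all n ≥ 1.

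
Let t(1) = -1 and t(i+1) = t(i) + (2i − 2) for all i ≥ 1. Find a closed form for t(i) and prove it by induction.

Claim: t(i) = i^2 − 3i + 1.

Base case: t(1) = -1, and 1^2 − 3·1 + 1 = -1.
Assume t(m) = m^2 − 3m + 1.
Then t(m+1) = t(m) + (2m − 2) = (m^2 − 3m + 1) + (2m − 2) = m^2 − m − 1,
and (m+1)^2 − 3·(m+1) + 1 = m^2 − m − 1.
By induction, t(i) = i^2 − 3i + 1 for all i ≥ 1.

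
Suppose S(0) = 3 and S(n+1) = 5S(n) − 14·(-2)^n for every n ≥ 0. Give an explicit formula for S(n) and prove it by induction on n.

Claim: S(n) = 5^n + 2·(-2)^n.

Base case: S(0) = 3, and 5^0 + 2·(-2)^0 = 1 + 2 = 3.
Assume S(j) = 5^j + 2·(-2)^j for some j ≥ 0.
Then S(j+1) = 5S(j) − 14·(-2)^j = 5·(5^j + 2·(-2)^j) − 14·(-2)^j = 5^{j+1} + 10·(-2)^j − 14·(-2)^j = 5^{j+1} − 4·(-2)^j = 5^{j+1} + 2·(-2)^{j+1}.
Hence S(n) = 5^n + 2·(-2)^n for every n ≥ 0, by induction.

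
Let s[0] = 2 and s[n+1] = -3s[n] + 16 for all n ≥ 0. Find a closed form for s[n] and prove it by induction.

Claim: s[n] = -2·(-3)^n + 4.

Base case: s[0] = 2, and -2·(-3)^0 + 4 = -2 + 4 = 2.
Assume s[r] = -2·(-3)^r + 4 for some r ≥ 0.
Then s[r+1] = -3s[r] + 16 = -3·(-2·(-3)^r + 4) + 16 = 6·(-3)^r − 12 + 16 = -2·(-3)^{r+1} + 4.
So the formula holds for r+1, and by induction s[n] = -2·(-3)^n + 4 for all n ≥ 0.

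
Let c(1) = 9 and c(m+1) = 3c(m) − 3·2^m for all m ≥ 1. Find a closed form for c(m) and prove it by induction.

Claim: c(m) = 3^m + 3·2^m.

Base case: c(1) = 9, and 3^1 + 3·2^1 = 3 + 6 = 9.
Assume c(j) = 3^j + 3·2^j for some j ≥ 1.
Then c(j+1) = 3c(j) − 3·2^j = 3·(3^j + 3·2^j) − 3·2^j = 3^{j+1} + 9·2^j − 3·2^j = 3^{j+1} + 6·2^j = 3^{j+1} + 3·2^{j+1}.
Hence c(m) = 3^m + 3·2^m for every m ≥ 1, by induction.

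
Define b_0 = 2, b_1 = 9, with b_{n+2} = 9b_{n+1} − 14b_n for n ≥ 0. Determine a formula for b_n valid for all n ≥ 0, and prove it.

Claim: b_n = 7^n + 2^n.

Base cases: b_0 = 2 and 7^0 + 2^0 = 2; b_1 = 9 and 7^1 + 2^1 = 9.
Assume b_i = 7^i + 2^i for all 0 ≤ i ≤ j, where j ≥ 1.
Then b_{j+1} = 9b_j − 14b_{j−1} = 9·(7^j + 2^j) − 14·(7^{j−1} + 2^{j−1}) = (9·7 − 14)7^{j−1} + (9·2 − 14)2^{j−1} = 49·7^{j−1} + 4·2^{j−1} = 7^{j+1} + 2^{j+1}.
So the formula holds for j+1, and by strong induction b_n = 7^n + 2^n for all n ≥ 0.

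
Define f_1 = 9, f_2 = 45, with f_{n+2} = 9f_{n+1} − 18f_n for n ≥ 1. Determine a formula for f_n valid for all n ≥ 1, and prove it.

Claim: f_n = 6^n + 3^n.

Base cases: f_1 = 9 and 6^1 + 3^1 = 9; f_2 = 45 and 6^2 + 3^2 = 45.
Assume f_j = 6^j + 3^j for all 1 ≤ j ≤ k, where k ≥ 2.
Then f_{k+1} = 9f_k − 18f_{k−1} = 9·(6^k + 3^k) − 18·(6^{k−1} + 3^{k−1}) = (9·6 − 18)6^{k−1} + (9·3 − 18)3^{k−1} = 36·6^{k−1} + 9·3^{k−1} = 6^{k+1} + 3^{k+1}.
Hence f_n = 6^n + 3^n for every n ≥ 1, by strong induction.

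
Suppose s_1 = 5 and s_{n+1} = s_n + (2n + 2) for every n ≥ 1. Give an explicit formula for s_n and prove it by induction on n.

Claim: s_n = n^2 + n + 3.

Base case: s_1 = 5, and 1^2 + 1 + 3 = 5.
Assume s_j = j^2 + j + 3.
Then s_{j+1} = s_j + (2j + 2) = (j^2 + j + 3) + (2j + 2) = j^2 + 3j + 5,
and (j+1)^2 + (j+1) + 3 = j^2 + 3j + 5.
This completes the inductive step, so s_n = n^2 + n + 3 for all n ≥ 1.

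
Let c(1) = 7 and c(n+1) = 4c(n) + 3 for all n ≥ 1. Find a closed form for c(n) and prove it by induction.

Claim: c(n) = 2·4^n − 1.

Base case: c(1) = 7, and 2·4^1 − 1 = 8 − 1 = 7.
Assume c(k) = 2·4^k − 1 for some k ≥ 1.
Then c(k+1) = 4c(k) + 3 = 4·(2·4^k − 1) + 3 = 8·4^k − 4 + 3 = 2·4^{k+1} − 1.
Hence c(n) = 2·4^n − 1 for every n ≥ 1, by induction.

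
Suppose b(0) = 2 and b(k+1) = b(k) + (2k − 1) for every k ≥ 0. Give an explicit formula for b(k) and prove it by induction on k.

Claim: b(k) = k^2 − 2k + 2.

Base case: b(0) = 2, and 0^2 − 2·0 + 2 = 2.
Assume b(j) = j^2 − 2j + 2.
Then b(j+1) = b(j) + (2j − 1) = (j^2 − 2j + 2) + (2j − 1) = j^2 + 1,
and (j+1)^2 − 2·(j+1) + 2 = j^2 + 1.
By induction, b(k) = k^2 − 2k + 2 for all k ≥ 0.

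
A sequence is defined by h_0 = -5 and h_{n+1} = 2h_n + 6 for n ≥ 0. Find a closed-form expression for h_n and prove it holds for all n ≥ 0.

Claim: h_n = 2^n − 6.

Base case: h_0 = -5, and 2^0 − 6 = 1 − 6 = -5.
Assume h_k = 2^k − 6 for some k ≥ 0.
Then h_{k+1} = 2h_k + 6 = 2·(2^k − 6) + 6 = 2^{k+1} − 12 + 6 = 2^{k+1} − 6.
So the formula holds for k+1, and by induction h_n = 2^n − 6 for all n ≥ 0.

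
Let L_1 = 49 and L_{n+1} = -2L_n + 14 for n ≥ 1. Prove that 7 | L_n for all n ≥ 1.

Base case: L_1 = 49 = 7·7, so 7 | L_1.
Assume 7 | L_k, so L_k = 7t for some integer t.
Then L_{k+1} = -2L_k + 14 = -2·(7t) + 14 = 7(-2t + 2), so 7 | L_{k+1}.
So the property holds for k+1, and by induction 7 | L_n for all n ≥ 1.

7 | L_n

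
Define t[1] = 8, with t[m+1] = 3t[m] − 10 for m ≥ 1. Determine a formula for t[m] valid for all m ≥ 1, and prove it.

Claim: t[m] = 3^m + 5.

Base case: t[1] = 8, and 3^1 + 5 = 3 + 5 = 8.
Assume t[j] = 3^j + 5 for some j ≥ 1.
Then t[j+1] = 3t[j] − 10 = 3·(3^j + 5) − 10 = 3^{j+1} + 15 − 10 = 3^{j+1} + 5.
So the formula holds for j+1, and by induction t[m] = 3^m + 5 for all m ≥ 1.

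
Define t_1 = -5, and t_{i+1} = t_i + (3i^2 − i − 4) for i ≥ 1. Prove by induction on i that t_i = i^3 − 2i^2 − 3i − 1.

Base case: t_1 = -5, and 1^3 − 2·1^2 − 3·1 − 1 = -5.
Assume t_j = j^3 − 2j^2 − 3j − 1.
Then t_{j+1} = t_j + (3j^2 − j − 4) = (j^3 − 2j^2 − 3j − 1) + (3j^2 − j − 4) = j^3 + j^2 − 4j − 5,
and (j+1)^3 − 2·(j+1)^2 − 3·(j+1) − 1 = j^3 + j^2 − 4j − 5.
By induction, t_i = i^3 − 2i^2 − 3i − 1 for all i ≥ 1.

t_i = i^3 − 2i^2 − 3i − 1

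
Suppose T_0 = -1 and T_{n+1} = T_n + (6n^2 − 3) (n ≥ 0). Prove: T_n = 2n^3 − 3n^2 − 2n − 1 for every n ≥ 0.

Base case: T_0 = -1, and 2·0^3 − 3·0^2 − 2·0 − 1 = -1.
Assume T_j = 2j^3 − 3j^2 − 2j − 1.
Then T_{j+1} = T_j + (6j^2 − 3) = (2j^3 − 3j^2 − 2j − 1) + (6j^2 − 3) = 2j^3 + 3j^2 − 2j − 4,
and 2·(j+1)^3 − 3·(j+1)^2 − 2·(j+1) − 1 = 2j^3 + 3j^2 − 2j − 4.
By induction, T_n = 2n^3 − 3n^2 − 2n − 1 for all n ≥ 0.

T_n = 2n^3 − 3n^2 − 2n − 1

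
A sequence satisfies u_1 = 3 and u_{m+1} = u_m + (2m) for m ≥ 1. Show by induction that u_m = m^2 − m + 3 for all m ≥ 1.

Base case: u_1 = 3, and 1^2 − 1 + 3 = 3.
Assume u_j = j^2 − j + 3.
Then u_{j+1} = u_j + (2j) = (j^2 − j + 3) + (2j) = j^2 + j + 3,
and (j+1)^2 − (j+1) + 3 = j^2 + j + 3.
By induction, u_m = m^2 − m + 3 for all m ≥ 1.

u_m = m^2 − m + 3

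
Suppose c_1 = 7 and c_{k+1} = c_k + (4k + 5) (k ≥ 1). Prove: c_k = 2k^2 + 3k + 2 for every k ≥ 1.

Base case: c_1 = 7, and 2·1^2 + 3·1 + 2 = 7.
Assume c_r = 2r^2 + 3r + 2.
Then c_{r+1} = c_r + (4r + 5) = (2r^2 + 3r + 2) + (4r + 5) = 2r^2 + 7r + 7,
and 2·(r+1)^2 + 3·(r+1) + 2 = 2r^2 + 7r + 7.
By induction, c_k = 2k^2 + 3k + 2 for all k ≥ 1.

c_k = 2k^2 + 3k + 2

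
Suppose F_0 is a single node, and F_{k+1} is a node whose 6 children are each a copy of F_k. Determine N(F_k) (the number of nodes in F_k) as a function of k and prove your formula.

Claim: N(F_k) = (6^{k+1} − 1)/5.

Base case: N(F_0) = 1, and (6^{0+1} − 1)/5 = 1.
Assume N(F_r) = (6^{r+1} − 1)/5.
Then N(F_{r+1}) = 1 + 6N(F_r) = 1 + 6·(6^{r+1} − 1)/5 = 1 + (6^{r+2} − 6)/5 = (5 + 6^{r+2} − 6)/5 = (6^{r+2} − 1)/5.
This completes the inductive step, so N(F_k) = (6^{k+1} − 1)/5 for all k ≥ 0.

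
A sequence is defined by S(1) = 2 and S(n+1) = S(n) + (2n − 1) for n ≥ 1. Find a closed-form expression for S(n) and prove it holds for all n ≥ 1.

Claim: S(n) = n^2 − 2n + 3.

Base case: S(1) = 2, and 1^2 − 2·1 + 3 = 2.
Assume S(m) = m^2 − 2m + 3.
Then S(m+1) = S(m) + (2m − 1) = (m^2 − 2m + 3) + (2m − 1) = m^2 + 2,
and (m+1)^2 − 2·(m+1) + 3 = m^2 + 2.
By induction, S(n) = n^2 − 2n + 3 for all n ≥ 1.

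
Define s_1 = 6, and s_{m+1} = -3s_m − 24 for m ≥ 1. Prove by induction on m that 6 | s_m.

Base case: s_1 = 6 = 6·1, so 6 | s_1.
Assume 6 | s_r, so s_r = 6t for some integer t.
Then s_{r+1} = -3s_r − 24 = -3·(6t) − 24 = 6(-3t − 4), so 6 | s_{r+1}.
Hence 6 | s_m for every m ≥ 1, by induction.

6 | s_m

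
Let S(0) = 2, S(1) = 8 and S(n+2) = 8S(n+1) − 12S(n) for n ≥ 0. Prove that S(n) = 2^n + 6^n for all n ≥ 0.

Base cases: S(0) = 2 and 2^0 + 6^0 = 2; S(1) = 8 and 2^1 + 6^1 = 8.
Assume S(j) = 2^j + 6^j for all 0 ≤ j ≤ m, where m ≥ 1.
Then S(m+1) = 8S(m) − 12S(m−1) = 8·(2^m + 6^m) − 12·(2^{m−1} + 6^{m−1}) = (8·2 − 12)2^{m−1} + (8·6 − 12)6^{m−1} = 4·2^{m−1} + 36·6^{m−1} = 2^{m+1} + 6^{m+1}.
By strong induction, S(n) = 2^n + 6^n for all n ≥ 0.

S(n) = 2^n + 6^n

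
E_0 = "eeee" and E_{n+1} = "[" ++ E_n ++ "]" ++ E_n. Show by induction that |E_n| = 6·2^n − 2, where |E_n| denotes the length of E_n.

Base case: |E_0| = 4, and 6·2^0 − 2 = 4.
Assume |E_k| = 6·2^k − 2.
Then |E_{k+1}| = 1 + |E_k| + 1 + |E_k| = 2|E_k| + 2 = 2(6·2^k − 2) + 2 = 6·2^{k+1} − 4 + 2 = 6·2^{k+1} − 2.
Hence |E_n| = 6·2^n − 2 for every n ≥ 0, by induction.

|E_n| = 6·2^n − 2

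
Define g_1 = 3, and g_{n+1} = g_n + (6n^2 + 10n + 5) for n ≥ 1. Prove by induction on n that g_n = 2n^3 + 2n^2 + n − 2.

Base case: g_1 = 3, and 2·1^3 + 2·1^2 + 1 − 2 = 3.
Assume g_m = 2m^3 + 2m^2 + m − 2.
Then g_{m+1} = g_m + (6m^2 + 10m + 5) = (2m^3 + 2m^2 + m − 2) + (6m^2 + 10m + 5) = 2m^3 + 8m^2 + 11m + 3,
and 2·(m+1)^3 + 2·(m+1)^2 + (m+1) − 2 = 2m^3 + 8m^2 + 11m + 3.
This completes the inductive step, so g_n = 2n^3 + 2n^2 + n − 2 for all n ≥ 1.

g_n = 2n^3 + 2n^2 + n − 2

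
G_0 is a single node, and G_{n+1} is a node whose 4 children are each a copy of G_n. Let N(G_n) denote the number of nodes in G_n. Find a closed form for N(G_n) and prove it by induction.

Claim: N(G_n) = (4^{n+1} − 1)/3.

Base case: N(G_0) = 1, and (4^{0+1} − 1)/3 = 1.
Assume N(G_m) = (4^{m+1} − 1)/3.
Then N(G_{m+1}) = 1 + 4N(G_m) = 1 + 4·(4^{m+1} − 1)/3 = 1 + (4^{m+2} − 4)/3 = (3 + 4^{m+2} − 4)/3 = (4^{m+2} − 1)/3.
Hence N(G_n) = (4^{n+1} − 1)/3 for every n ≥ 0, by induction.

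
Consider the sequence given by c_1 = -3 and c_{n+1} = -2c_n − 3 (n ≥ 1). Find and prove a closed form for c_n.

Claim: c_n = (-2)^n − 1.

Base case: c_1 = -3, and (-2)^1 − 1 = -2 − 1 = -3.
Assume c_m = (-2)^m − 1 for some m ≥ 1.
Then c_{m+1} = -2c_m − 3 = -2·((-2)^m − 1) − 3 = -2·(-2)^m + 2 − 3 = (-2)^{m+1} − 1.
So the formula holds for m+1, and by induction c_n = (-2)^n − 1 for all n ≥ 1.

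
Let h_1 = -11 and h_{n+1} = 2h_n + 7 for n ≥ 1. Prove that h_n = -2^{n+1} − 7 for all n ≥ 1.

Base case: h_1 = -11, and -2^{1+1} − 7 = -4 − 7 = -11.
Assume h_r = -2^{r+1} − 7 for some r ≥ 1.
Then h_{r+1} = 2h_r + 7 = 2·(-2^{r+1} − 7) + 7 = -2^{r+2} − 14 + 7 = -2^{r+2} − 7.
So the formula holds for r+1, and by induction h_n = -2^{n+1} − 7 for all n ≥ 1.

h_n = -2^{n+1} − 7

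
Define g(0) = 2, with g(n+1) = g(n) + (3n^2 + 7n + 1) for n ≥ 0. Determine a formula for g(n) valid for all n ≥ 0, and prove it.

Claim: g(n) = n^3 + 2n^2 − 2n + 2.

Base case: g(0) = 2, and 0^3 + 2·0^2 − 2·0 + 2 = 2.
Assume g(m) = m^3 + 2m^2 − 2m + 2.
Then g(m+1) = g(m) + (3m^2 + 7m + 1) = (m^3 + 2m^2 − 2m + 2) + (3m^2 + 7m + 1) = m^3 + 5m^2 + 5m + 3,
and (m+1)^3 + 2·(m+1)^2 − 2·(m+1) + 2 = m^3 + 5m^2 + 5m + 3.
By induction, g(n) = n^3 + 2n^2 − 2n + 2 for all n ≥ 0.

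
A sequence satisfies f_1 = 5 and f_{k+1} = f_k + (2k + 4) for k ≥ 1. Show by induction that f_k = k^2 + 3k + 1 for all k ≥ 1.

Base case: f_1 = 5, and 1^2 + 3·1 + 1 = 5.
Assume f_m = m^2 + 3m + 1.
Then f_{m+1} = f_m + (2m + 4) = (m^2 + 3m + 1) + (2m + 4) = m^2 + 5m + 5,
and (m+1)^2 + 3·(m+1) + 1 = m^2 + 5m + 5.
Hence f_k = k^2 + 3k + 1 for every k ≥ 1, by induction.

f_k = k^2 + 3k + 1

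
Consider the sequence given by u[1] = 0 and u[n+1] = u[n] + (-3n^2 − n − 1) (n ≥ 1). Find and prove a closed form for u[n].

Claim: u[n] = -n^3 + n^2 − n + 1.

Base case: u[1] = 0, and -1^3 + 1^2 − 1 + 1 = 0.
Assume u[m] = -m^3 + m^2 − m + 1.
Then u[m+1] = u[m] + (-3m^2 − m − 1) = (-m^3 + m^2 − m + 1) + (-3m^2 − m − 1) = -m^3 − 2m^2 − 2m,
and -(m+1)^3 + (m+1)^2 − (m+1) + 1 = -m^3 − 2m^2 − 2m.
This completes the inductive step, so u[n] = -n^3 + n^2 − n + 1 for all n ≥ 1.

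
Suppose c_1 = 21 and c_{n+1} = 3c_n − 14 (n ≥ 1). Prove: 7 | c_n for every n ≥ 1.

Base case: c_1 = 21 = 7·3, so 7 | c_1.
Assume 7 | c_k, so c_k = 7t for some integer t.
Then c_{k+1} = 3c_k − 14 = 3·(7t) − 14 = 7(3t − 2), so 7 | c_{k+1}.
By induction, 7 | c_n for all n ≥ 1.

7 | c_n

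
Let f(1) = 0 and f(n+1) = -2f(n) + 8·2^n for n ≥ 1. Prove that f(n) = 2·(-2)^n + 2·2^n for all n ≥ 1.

Base case: f(1) = 0, and 2·(-2)^1 + 2·2^1 = -4 + 4 = 0.
Assume f(m) = 2·(-2)^m + 2·2^m for some m ≥ 1.
Then f(m+1) = -2f(m) + 8·2^m = -2·(2·(-2)^m + 2·2^m) + 8·2^m = 2·(-2)^{m+1} − 4·2^m + 8·2^m = 2·(-2)^{m+1} + 4·2^m = 2·(-2)^{m+1} + 2·2^{m+1}.
Hence f(n) = 2·(-2)^n + 2·2^n for every n ≥ 1, by induction.

f(n) = 2·(-2)^n + 2·2^n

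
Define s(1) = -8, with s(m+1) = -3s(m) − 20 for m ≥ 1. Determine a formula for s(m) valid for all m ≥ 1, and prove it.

Claim: s(m) = (-3)^m − 5.

Base case: s(1) = -8, and (-3)^1 − 5 = -3 − 5 = -8.
Assume s(j) = (-3)^j − 5 for some j ≥ 1.
Then s(j+1) = -3s(j) − 20 = -3·((-3)^j − 5) − 20 = -3·(-3)^j + 15 − 20 = (-3)^{j+1} − 5.
This completes the inductive step, so s(m) = (-3)^m − 5 for all m ≥ 1.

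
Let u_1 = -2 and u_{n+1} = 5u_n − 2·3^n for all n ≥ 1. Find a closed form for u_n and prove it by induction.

Claim: u_n = -5^n + 3^n.

Base case: u_1 = -2, and -5^1 + 3^1 = -5 + 3 = -2.
Assume u_k = -5^k + 3^k for some k ≥ 1.
Then u_{k+1} = 5u_k − 2·3^k = 5·(-5^k + 3^k) − 2·3^k = -5^{k+1} + 5·3^k − 2·3^k = -5^{k+1} + 3·3^k = -5^{k+1} + 3^{k+1}.
By induction, u_n = -5^n + 3^n for all n ≥ 1.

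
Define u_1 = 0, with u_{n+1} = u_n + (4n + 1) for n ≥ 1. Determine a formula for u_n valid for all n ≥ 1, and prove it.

Claim: u_n = 2n^2 − n − 1.

Base case: u_1 = 0, and 2·1^2 − 1 − 1 = 0.
Assume u_r = 2r^2 − r − 1.
Then u_{r+1} = u_r + (4r + 1) = (2r^2 − r − 1) + (4r + 1) = 2r^2 + 3r,
and 2·(r+1)^2 − (r+1) − 1 = 2r^2 + 3r.
Hence u_n = 2n^2 − n − 1 for every n ≥ 1, by induction.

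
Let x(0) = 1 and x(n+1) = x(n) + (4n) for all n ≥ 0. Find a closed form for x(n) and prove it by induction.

Claim: x(n) = 2n^2 − 2n + 1.

Base case: x(0) = 1, and 2·0^2 − 2·0 + 1 = 1.
Assume x(m) = 2m^2 − 2m + 1.
Then x(m+1) = x(m) + (4m) = (2m^2 − 2m + 1) + (4m) = 2m^2 + 2m + 1,
and 2·(m+1)^2 − 2·(m+1) + 1 = 2m^2 + 2m + 1.
Hence x(n) = 2n^2 − 2n + 1 for every n ≥ 0, by induction.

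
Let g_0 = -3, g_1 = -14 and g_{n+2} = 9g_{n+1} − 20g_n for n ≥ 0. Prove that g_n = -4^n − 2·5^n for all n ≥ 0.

Base cases: g_0 = -3 and -4^0 − 2·5^0 = -3; g_1 = -14 and -4^1 − 2·5^1 = -14.
Assume g_j = -4^j − 2·5^j for all 0 ≤ j ≤ r, where r ≥ 1.
Then g_{r+1} = 9g_r − 20g_{r−1} = 9·(-4^r − 2·5^r) − 20·(-4^{r−1} − 2·5^{r−1}) = -(9·4 − 20)4^{r−1} − 2·(9·5 − 20)5^{r−1} = -16·4^{r−1} − 50·5^{r−1} = -4^{r+1} − 2·5^{r+1}.
By strong induction, g_n = -4^n − 2·5^n for all n ≥ 0.

g_n = -4^n − 2·5^n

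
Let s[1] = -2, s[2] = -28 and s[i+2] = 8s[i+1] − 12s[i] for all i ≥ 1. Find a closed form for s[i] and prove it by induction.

Claim: s[i] = 2·2^i − 6^i.

Base cases: s[1] = -2 and 2·2^1 − 6^1 = -2; s[2] = -28 and 2·2^2 − 6^2 = -28.
Assume s[j] = 2·2^j − 6^j for all 1 ≤ j ≤ r, where r ≥ 2.
Then s[r+1] = 8s[r] − 12s[r−1] = 8·(2·2^r − 6^r) − 12·(2·2^{r−1} − 6^{r−1}) = 2·(8·2 − 12)2^{r−1} − (8·6 − 12)6^{r−1} = 8·2^{r−1} − 36·6^{r−1} = 2·2^{r+1} − 6^{r+1}.
So the formula holds for r+1, and by strong induction s[i] = 2·2^i − 6^i for all i ≥ 1.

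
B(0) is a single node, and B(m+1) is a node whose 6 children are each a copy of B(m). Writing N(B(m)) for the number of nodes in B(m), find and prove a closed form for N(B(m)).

Claim: N(B(m)) = (6^{m+1} − 1)/5.

Base case: N(B(0)) = 1, and (6^{0+1} − 1)/5 = 1.
Assume N(B(k)) = (6^{k+1} − 1)/5.
Then N(B(k+1)) = 1 + 6N(B(k)) = 1 + 6·(6^{k+1} − 1)/5 = 1 + (6^{k+2} − 6)/5 = (5 + 6^{k+2} − 6)/5 = (6^{k+2} − 1)/5.
This completes the inductive step, so N(B(m)) = (6^{m+1} − 1)/5 for all m ≥ 0.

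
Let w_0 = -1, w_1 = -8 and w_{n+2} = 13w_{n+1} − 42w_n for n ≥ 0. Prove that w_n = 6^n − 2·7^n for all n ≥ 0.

Base cases: w_0 = -1 and 6^0 − 2·7^0 = -1; w_1 = -8 and 6^1 − 2·7^1 = -8.
Assume w_j = 6^j − 2·7^j for all 0 ≤ j ≤ m, where m ≥ 1.
Then w_{m+1} = 13w_m − 42w_{m−1} = 13·(6^m − 2·7^m) − 42·(6^{m−1} − 2·7^{m−1}) = (13·6 − 42)6^{m−1} − 2·(13·7 − 42)7^{m−1} = 36·6^{m−1} − 98·7^{m−1} = 6^{m+1} − 2·7^{m+1}.
This completes the inductive step, so w_n = 6^n − 2·7^n for all n ≥ 0.

w_n = 6^n − 2·7^n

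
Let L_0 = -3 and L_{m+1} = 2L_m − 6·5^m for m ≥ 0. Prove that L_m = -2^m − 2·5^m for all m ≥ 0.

Base case: L_0 = -3, and -2^0 − 2·5^0 = -1 − 2 = -3.
Assume L_k = -2^k − 2·5^k for some k ≥ 0.
Then L_{k+1} = 2L_k − 6·5^k = 2·(-2^k − 2·5^k) − 6·5^k = -2^{k+1} − 4·5^k − 6·5^k = -2^{k+1} − 10·5^k = -2^{k+1} − 2·5^{k+1}.
By induction, L_m = -2^m − 2·5^m for all m ≥ 0.

L_m = -2^m − 2·5^m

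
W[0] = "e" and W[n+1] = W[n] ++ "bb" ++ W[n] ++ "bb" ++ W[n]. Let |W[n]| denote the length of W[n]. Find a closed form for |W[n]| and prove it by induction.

Claim: |W[n]| = 3^{n+1} − 2.

Base case: |W[0]| = 1, and 3^{0+1} − 2 = 1.
Assume |W[r]| = 3^{r+1} − 2.
Then |W[r+1]| = 3|W[r]| + 4 = 3(3^{r+1} − 2) + 4 = 3^{r+2} − 6 + 4 = 3^{r+2} − 2.
Hence |W[n]| = 3^{n+1} − 2 for every n ≥ 0, by induction.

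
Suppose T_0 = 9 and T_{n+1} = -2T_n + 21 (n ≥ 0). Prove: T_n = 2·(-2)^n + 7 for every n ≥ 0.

Base case: T_0 = 9, and 2·(-2)^0 + 7 = 2 + 7 = 9.
Assume T_j = 2·(-2)^j + 7 for some j ≥ 0.
Then T_{j+1} = -2T_j + 21 = -2·(2·(-2)^j + 7) + 21 = -4·(-2)^j − 14 + 21 = 2·(-2)^{j+1} + 7.
So the formula holds for j+1, and by induction T_n = 2·(-2)^n + 7 for all n ≥ 0.

T_n = 2·(-2)^n + 7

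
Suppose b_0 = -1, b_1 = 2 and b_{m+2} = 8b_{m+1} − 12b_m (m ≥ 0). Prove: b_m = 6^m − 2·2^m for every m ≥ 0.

Base cases: b_0 = -1 and 6^0 − 2·2^0 = -1; b_1 = 2 and 6^1 − 2·2^1 = 2.
Assume b_j = 6^j − 2·2^j for all 0 ≤ j ≤ r, where r ≥ 1.
Then b_{r+1} = 8b_r − 12b_{r−1} = 8·(6^r − 2·2^r) − 12·(6^{r−1} − 2·2^{r−1}) = (8·6 − 12)6^{r−1} − 2·(8·2 − 12)2^{r−1} = 36·6^{r−1} − 8·2^{r−1} = 6^{r+1} − 2·2^{r+1}.
Hence b_m = 6^m − 2·2^m for every m ≥ 0, by strong induction.

b_m = 6^m − 2·2^m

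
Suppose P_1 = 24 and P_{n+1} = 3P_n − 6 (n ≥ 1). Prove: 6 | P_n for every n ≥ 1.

Base case: P_1 = 24 = 6·4, so 6 | P_1.
Assume 6 | P_j, so P_j = 6t for some integer t.
Then P_{j+1} = 3P_j − 6 = 3·(6t) − 6 = 6(3t − 1), so 6 | P_{j+1}.
Hence 6 | P_n for every n ≥ 1, by induction.

6 | P_n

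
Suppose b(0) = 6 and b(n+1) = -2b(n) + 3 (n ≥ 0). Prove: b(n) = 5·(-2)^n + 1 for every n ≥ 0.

Base case: b(0) = 6, and 5·(-2)^0 + 1 = 5 + 1 = 6.
Assume b(j) = 5·(-2)^j + 1 for some j ≥ 0.
Then b(j+1) = -2b(j) + 3 = -2·(5·(-2)^j + 1) + 3 = -10·(-2)^j − 2 + 3 = 5·(-2)^{j+1} + 1.
So the formula holds for j+1, and by induction b(n) = 5·(-2)^n + 1 for all n ≥ 0.

b(n) = 5·(-2)^n + 1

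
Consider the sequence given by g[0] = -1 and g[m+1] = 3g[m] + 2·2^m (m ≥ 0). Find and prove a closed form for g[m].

Claim: g[m] = 3^m − 2·2^m.

Base case: g[0] = -1, and 3^0 − 2·2^0 = 1 − 2 = -1.
Assume g[r] = 3^r − 2·2^r for some r ≥ 0.
Then g[r+1] = 3g[r] + 2·2^r = 3·(3^r − 2·2^r) + 2·2^r = 3^{r+1} − 6·2^r + 2·2^r = 3^{r+1} − 4·2^r = 3^{r+1} − 2·2^{r+1}.
By induction, g[m] = 3^m − 2·2^m for all m ≥ 0.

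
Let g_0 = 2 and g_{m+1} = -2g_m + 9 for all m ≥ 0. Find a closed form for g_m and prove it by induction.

Claim: g_m = -(-2)^m + 3.

Base case: g_0 = 2, and -(-2)^0 + 3 = -1 + 3 = 2.
Assume g_r = -(-2)^r + 3 for some r ≥ 0.
Then g_{r+1} = -2g_r + 9 = -2·(-(-2)^r + 3) + 9 = 2·(-2)^r − 6 + 9 = -(-2)^{r+1} + 3.
Hence g_m = -(-2)^m + 3 for every m ≥ 0, by induction.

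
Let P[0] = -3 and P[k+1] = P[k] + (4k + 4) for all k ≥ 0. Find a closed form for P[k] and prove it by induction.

Claim: P[k] = 2k^2 + 2k − 3.

Base case: P[0] = -3, and 2·0^2 + 2·0 − 3 = -3.
Assume P[j] = 2j^2 + 2j − 3.
Then P[j+1] = P[j] + (4j + 4) = (2j^2 + 2j − 3) + (4j + 4) = 2j^2 + 6j + 1,
and 2·(j+1)^2 + 2·(j+1) − 3 = 2j^2 + 6j + 1.
This completes the inductive step, so P[k] = 2k^2 + 2k − 3 for all k ≥ 0.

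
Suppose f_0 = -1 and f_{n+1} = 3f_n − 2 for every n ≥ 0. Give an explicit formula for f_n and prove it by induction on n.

Claim: f_n = -2·3^n + 1.

Base case: f_0 = -1, and -2·3^0 + 1 = -2 + 1 = -1.
Assume f_r = -2·3^r + 1 for some r ≥ 0.
Then f_{r+1} = 3f_r − 2 = 3·(-2·3^r + 1) − 2 = -6·3^r + 3 − 2 = -2·3^{r+1} + 1.
Hence f_n = -2·3^n + 1 for every n ≥ 0, by induction.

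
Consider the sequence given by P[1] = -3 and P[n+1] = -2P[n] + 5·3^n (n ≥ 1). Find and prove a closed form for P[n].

Claim: P[n] = 3·(-2)^n + 3^n.

Base case: P[1] = -3, and 3·(-2)^1 + 3^1 = -6 + 3 = -3.
Assume P[m] = 3·(-2)^m + 3^m for some m ≥ 1.
Then P[m+1] = -2P[m] + 5·3^m = -2·(3·(-2)^m + 3^m) + 5·3^m = 3·(-2)^{m+1} − 2·3^m + 5·3^m = 3·(-2)^{m+1} + 3·3^m = 3·(-2)^{m+1} + 3^{m+1}.
Hence P[n] = 3·(-2)^n + 3^n for every n ≥ 1, by induction.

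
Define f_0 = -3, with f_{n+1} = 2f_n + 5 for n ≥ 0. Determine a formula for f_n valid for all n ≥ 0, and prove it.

Claim: f_n = 2^{n+1} − 5.

Base case: f_0 = -3, and 2^{0+1} − 5 = 2 − 5 = -3.
Assume f_k = 2^{k+1} − 5 for some k ≥ 0.
Then f_{k+1} = 2f_k + 5 = 2·(2^{k+1} − 5) + 5 = 2^{k+2} − 10 + 5 = 2^{k+2} − 5.
This completes the inductive step, so f_n = 2^{n+1} − 5 for all n ≥ 0.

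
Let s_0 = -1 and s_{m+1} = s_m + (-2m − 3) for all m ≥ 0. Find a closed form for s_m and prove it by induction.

Claim: s_m = -m^2 − 2m − 1.

Base case: s_0 = -1, and -0^2 − 2·0 − 1 = -1.
Assume s_k = -k^2 − 2k − 1.
Then s_{k+1} = s_k + (-2k − 3) = (-k^2 − 2k − 1) + (-2k − 3) = -k^2 − 4k − 4,
and -(k+1)^2 − 2·(k+1) − 1 = -k^2 − 4k − 4.
By induction, s_m = -m^2 − 2m − 1 for all m ≥ 0.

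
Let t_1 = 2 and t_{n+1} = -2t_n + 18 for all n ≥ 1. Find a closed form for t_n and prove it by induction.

Claim: t_n = 2·(-2)^n + 6.

Base case: t_1 = 2, and 2·(-2)^1 + 6 = -4 + 6 = 2.
Assume t_m = 2·(-2)^m + 6 for some m ≥ 1.
Then t_{m+1} = -2t_m + 18 = -2·(2·(-2)^m + 6) + 18 = -4·(-2)^m − 12 + 18 = 2·(-2)^{m+1} + 6.
So the formula holds for m+1, and by induction t_n = 2·(-2)^n + 6 for all n ≥ 1.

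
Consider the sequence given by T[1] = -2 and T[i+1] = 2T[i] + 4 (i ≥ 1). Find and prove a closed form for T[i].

Claim: T[i] = 2^i − 4.

Base case: T[1] = -2, and 2^1 − 4 = 2 − 4 = -2.
Assume T[r] = 2^r − 4 for some r ≥ 1.
Then T[r+1] = 2T[r] + 4 = 2·(2^r − 4) + 4 = 2^{r+1} − 8 + 4 = 2^{r+1} − 4.
Hence T[i] = 2^i − 4 for every i ≥ 1, by induction.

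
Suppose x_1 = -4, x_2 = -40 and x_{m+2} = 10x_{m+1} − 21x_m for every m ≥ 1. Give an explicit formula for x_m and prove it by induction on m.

Claim: x_m = 3^m − 7^m.

Base cases: x_1 = -4 and 3^1 − 7^1 = -4; x_2 = -40 and 3^2 − 7^2 = -40.
Assume x_j = 3^j − 7^j for all 1 ≤ j ≤ r, where r ≥ 2.
Then x_{r+1} = 10x_r − 21x_{r−1} = 10·(3^r − 7^r) − 21·(3^{r−1} − 7^{r−1}) = (10·3 − 21)3^{r−1} − (10·7 − 21)7^{r−1} = 9·3^{r−1} − 49·7^{r−1} = 3^{r+1} − 7^{r+1}.
So the formula holds for r+1, and by strong induction x_m = 3^m − 7^m for all m ≥ 1.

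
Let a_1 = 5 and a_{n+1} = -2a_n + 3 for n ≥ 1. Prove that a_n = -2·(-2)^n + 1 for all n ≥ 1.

Base case: a_1 = 5, and -2·(-2)^1 + 1 = 4 + 1 = 5.
Assume a_r = -2·(-2)^r + 1 for some r ≥ 1.
Then a_{r+1} = -2a_r + 3 = -2·(-2·(-2)^r + 1) + 3 = 4·(-2)^r − 2 + 3 = -2·(-2)^{r+1} + 1.
By induction, a_n = -2·(-2)^n + 1 for all n ≥ 1.

a_n = -2·(-2)^n + 1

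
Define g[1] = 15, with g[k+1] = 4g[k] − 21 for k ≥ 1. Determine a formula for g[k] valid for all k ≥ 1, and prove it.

Claim: g[k] = 2·4^k + 7.

Base case: g[1] = 15, and 2·4^1 + 7 = 8 + 7 = 15.
Assume g[m] = 2·4^m + 7 for some m ≥ 1.
Then g[m+1] = 4g[m] − 21 = 4·(2·4^m + 7) − 21 = 8·4^m + 28 − 21 = 2·4^{m+1} + 7.
Hence g[k] = 2·4^k + 7 for every k ≥ 1, by induction.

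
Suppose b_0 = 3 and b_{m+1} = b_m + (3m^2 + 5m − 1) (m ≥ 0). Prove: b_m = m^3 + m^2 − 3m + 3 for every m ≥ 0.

Base case: b_0 = 3, and 0^3 + 0^2 − 3·0 + 3 = 3.
Assume b_j = j^3 + j^2 − 3j + 3.
Then b_{j+1} = b_j + (3j^2 + 5j − 1) = (j^3 + j^2 − 3j + 3) + (3j^2 + 5j − 1) = j^3 + 4j^2 + 2j + 2,
and (j+1)^3 + (j+1)^2 − 3·(j+1) + 3 = j^3 + 4j^2 + 2j + 2.
By induction, b_m = m^3 + m^2 − 3m + 3 for all m ≥ 0.

b_m = m^3 + m^2 − 3m + 3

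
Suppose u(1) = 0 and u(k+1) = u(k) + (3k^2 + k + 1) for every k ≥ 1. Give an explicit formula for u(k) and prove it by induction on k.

Claim: u(k) = k^3 − k^2 + k − 1.

Base case: u(1) = 0, and 1^3 − 1^2 + 1 − 1 = 0.
Assume u(r) = r^3 − r^2 + r − 1.
Then u(r+1) = u(r) + (3r^2 + r + 1) = (r^3 − r^2 + r − 1) + (3r^2 + r + 1) = r^3 + 2r^2 + 2r,
and (r+1)^3 − (r+1)^2 + (r+1) − 1 = r^3 + 2r^2 + 2r.
By induction, u(k) = k^3 − k^2 + k − 1 for all k ≥ 1.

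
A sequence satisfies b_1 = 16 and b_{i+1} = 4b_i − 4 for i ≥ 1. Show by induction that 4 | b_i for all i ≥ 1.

Base case: b_1 = 16 = 4·4, so 4 | b_1.
Assume 4 | b_m, so b_m = 4t for some integer t.
Then b_{m+1} = 4b_m − 4 = 4·(4t) − 4 = 4(4t − 1), so 4 | b_{m+1}.
By induction, 4 | b_i for all i ≥ 1.

4 | b_i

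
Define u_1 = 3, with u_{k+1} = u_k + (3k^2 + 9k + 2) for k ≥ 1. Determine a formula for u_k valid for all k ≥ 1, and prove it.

Claim: u_k = k^3 + 3k^2 − 2k + 1.

Base case: u_1 = 3, and 1^3 + 3·1^2 − 2·1 + 1 = 3.
Assume u_r = r^3 + 3r^2 − 2r + 1.
Then u_{r+1} = u_r + (3r^2 + 9r + 2) = (r^3 + 3r^2 − 2r + 1) + (3r^2 + 9r + 2) = r^3 + 6r^2 + 7r + 3,
and (r+1)^3 + 3·(r+1)^2 − 2·(r+1) + 1 = r^3 + 6r^2 + 7r + 3.
By induction, u_k = k^3 + 3k^2 − 2k + 1 for all k ≥ 1.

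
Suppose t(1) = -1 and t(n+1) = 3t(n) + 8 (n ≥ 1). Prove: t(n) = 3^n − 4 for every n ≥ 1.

Base case: t(1) = -1, and 3^1 − 4 = 3 − 4 = -1.
Assume t(k) = 3^k − 4 for some k ≥ 1.
Then t(k+1) = 3t(k) + 8 = 3·(3^k − 4) + 8 = 3^{k+1} − 12 + 8 = 3^{k+1} − 4.
So the formula holds for k+1, and by induction t(n) = 3^n − 4 for all n ≥ 1.

t(n) = 3^n − 4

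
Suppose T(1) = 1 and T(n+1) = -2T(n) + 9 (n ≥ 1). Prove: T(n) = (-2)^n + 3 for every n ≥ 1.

Base case: T(1) = 1, and (-2)^1 + 3 = -2 + 3 = 1.
Assume T(k) = (-2)^k + 3 for some k ≥ 1.
Then T(k+1) = -2T(k) + 9 = -2·((-2)^k + 3) + 9 = -2·(-2)^k − 6 + 9 = (-2)^{k+1} + 3.
By induction, T(n) = (-2)^n + 3 for all n ≥ 1.

T(n) = (-2)^n + 3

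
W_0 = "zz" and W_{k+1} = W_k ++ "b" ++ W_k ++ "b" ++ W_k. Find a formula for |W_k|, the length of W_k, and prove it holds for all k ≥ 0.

Claim: |W_k| = 3^{k+1} − 1.

Base case: |W_0| = 2, and 3^{0+1} − 1 = 2.
Assume |W_j| = 3^{j+1} − 1.
Then |W_{j+1}| = 3|W_j| + 2 = 3(3^{j+1} − 1) + 2 = 3^{j+2} − 3 + 2 = 3^{j+2} − 1.
Hence |W_k| = 3^{k+1} − 1 for every k ≥ 0, by induction.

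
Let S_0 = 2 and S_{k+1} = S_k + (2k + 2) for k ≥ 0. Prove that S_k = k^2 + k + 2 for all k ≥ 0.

Base case: S_0 = 2, and 0^2 + 0 + 2 = 2.
Assume S_m = m^2 + m + 2.
Then S_{m+1} = S_m + (2m + 2) = (m^2 + m + 2) + (2m + 2) = m^2 + 3m + 4,
and (m+1)^2 + (m+1) + 2 = m^2 + 3m + 4.
This completes the inductive step, so S_k = k^2 + k + 2 for all k ≥ 0.

S_k = k^2 + k + 2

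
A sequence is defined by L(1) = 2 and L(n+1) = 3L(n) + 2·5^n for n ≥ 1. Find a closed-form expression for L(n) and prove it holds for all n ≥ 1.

Claim: L(n) = -3^n + 5^n.

Base case: L(1) = 2, and -3^1 + 5^1 = -3 + 5 = 2.
Assume L(r) = -3^r + 5^r for some r ≥ 1.
Then L(r+1) = 3L(r) + 2·5^r = 3·(-3^r + 5^r) + 2·5^r = -3^{r+1} + 3·5^r + 2·5^r = -3^{r+1} + 5·5^r = -3^{r+1} + 5^{r+1}.
This completes the inductive step, so L(n) = -3^n + 5^n for all n ≥ 1.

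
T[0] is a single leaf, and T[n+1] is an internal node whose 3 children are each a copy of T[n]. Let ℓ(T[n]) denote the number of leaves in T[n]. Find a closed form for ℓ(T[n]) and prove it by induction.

Claim: ℓ(T[n]) = 3^n.

Base case: ℓ(T[0]) = 1, and 3^0 = 1.
Assume ℓ(T[m]) = 3^m.
Then ℓ(T[m+1]) = 3·ℓ(T[m]) = 3·3^m = 3^{m+1}.
This completes the inductive step, so ℓ(T[n]) = 3^n for all n ≥ 0.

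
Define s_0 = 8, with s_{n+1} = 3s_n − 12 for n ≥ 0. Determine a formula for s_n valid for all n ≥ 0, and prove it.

Claim: s_n = 2·3^n + 6.

Base case: s_0 = 8, and 2·3^0 + 6 = 2 + 6 = 8.
Assume s_k = 2·3^k + 6 for some k ≥ 0.
Then s_{k+1} = 3s_k − 12 = 3·(2·3^k + 6) − 12 = 6·3^k + 18 − 12 = 2·3^{k+1} + 6.
Hence s_n = 2·3^n + 6 for every n ≥ 0, by induction.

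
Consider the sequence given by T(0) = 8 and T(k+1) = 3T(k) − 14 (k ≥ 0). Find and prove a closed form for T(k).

Claim: T(k) = 3^k + 7.

Base case: T(0) = 8, and 3^0 + 7 = 1 + 7 = 8.
Assume T(j) = 3^j + 7 for some j ≥ 0.
Then T(j+1) = 3T(j) − 14 = 3·(3^j + 7) − 14 = 3^{j+1} + 21 − 14 = 3^{j+1} + 7.
So the formula holds for j+1, and by induction T(k) = 3^k + 7 for all k ≥ 0.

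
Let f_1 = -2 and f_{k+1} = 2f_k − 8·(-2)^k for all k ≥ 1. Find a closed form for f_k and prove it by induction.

Claim: f_k = 2^k + 2·(-2)^k.

Base case: f_1 = -2, and 2^1 + 2·(-2)^1 = 2 − 4 = -2.
Assume f_m = 2^m + 2·(-2)^m for some m ≥ 1.
Then f_{m+1} = 2f_m − 8·(-2)^m = 2·(2^m + 2·(-2)^m) − 8·(-2)^m = 2^{m+1} + 4·(-2)^m − 8·(-2)^m = 2^{m+1} − 4·(-2)^m = 2^{m+1} + 2·(-2)^{m+1}.
So the formula holds for m+1, and by induction f_k = 2^k + 2·(-2)^k for all k ≥ 1.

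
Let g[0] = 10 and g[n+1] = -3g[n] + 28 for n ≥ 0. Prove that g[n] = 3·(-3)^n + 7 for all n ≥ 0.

Base case: g[0] = 10, and 3·(-3)^0 + 7 = 3 + 7 = 10.
Assume g[k] = 3·(-3)^k + 7 for some k ≥ 0.
Then g[k+1] = -3g[k] + 28 = -3·(3·(-3)^k + 7) + 28 = -9·(-3)^k − 21 + 28 = 3·(-3)^{k+1} + 7.
So the formula holds for k+1, and by induction g[n] = 3·(-3)^n + 7 for all n ≥ 0.

g[n] = 3·(-3)^n + 7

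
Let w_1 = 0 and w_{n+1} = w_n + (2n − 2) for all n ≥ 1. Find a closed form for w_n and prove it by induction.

Claim: w_n = n^2 − 3n + 2.

Base case: w_1 = 0, and 1^2 − 3·1 + 2 = 0.
Assume w_r = r^2 − 3r + 2.
Then w_{r+1} = w_r + (2r − 2) = (r^2 − 3r + 2) + (2r − 2) = r^2 − r,
and (r+1)^2 − 3·(r+1) + 2 = r^2 − r.
Hence w_n = n^2 − 3n + 2 for every n ≥ 1, by induction.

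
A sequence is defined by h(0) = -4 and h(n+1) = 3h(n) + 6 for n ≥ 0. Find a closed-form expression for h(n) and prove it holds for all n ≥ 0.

Claim: h(n) = -3^n − 3.

Base case: h(0) = -4, and -3^0 − 3 = -1 − 3 = -4.
Assume h(j) = -3^j − 3 for some j ≥ 0.
Then h(j+1) = 3h(j) + 6 = 3·(-3^j − 3) + 6 = -3^{j+1} − 9 + 6 = -3^{j+1} − 3.
Hence h(n) = -3^n − 3 for every n ≥ 0, by induction.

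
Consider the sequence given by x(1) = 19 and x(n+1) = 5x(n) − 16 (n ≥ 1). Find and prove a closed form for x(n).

Claim: x(n) = 3·5^n + 4.

Base case: x(1) = 19, and 3·5^1 + 4 = 15 + 4 = 19.
Assume x(j) = 3·5^j + 4 for some j ≥ 1.
Then x(j+1) = 5x(j) − 16 = 5·(3·5^j + 4) − 16 = 15·5^j + 20 − 16 = 3·5^{j+1} + 4.
So the formula holds for j+1, and by induction x(n) = 3·5^n + 4 for all n ≥ 1.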